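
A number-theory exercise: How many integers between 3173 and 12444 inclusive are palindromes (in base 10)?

The integers in [3173, 12444] that are palindromes (in base 10): 3223, 3333, 3443, 3553, 3663, 3773, …, 12321, 12421.
93 qualify.

93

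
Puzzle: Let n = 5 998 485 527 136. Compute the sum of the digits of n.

5+9+9+8+4+8+5+5+2+7+1+3+6 = 72

72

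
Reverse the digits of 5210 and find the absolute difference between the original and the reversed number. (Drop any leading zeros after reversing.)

5085

Reverse of 5210 is 125.
|5210 − 125| = 5085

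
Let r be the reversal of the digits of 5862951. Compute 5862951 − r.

Reverse of 5862951 is 1592685.
5862951 − 1592685 = 4270266

4270266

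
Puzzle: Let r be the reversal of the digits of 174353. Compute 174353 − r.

-179118

Reverse of 174353 is 353471.
174353 − 353471 = -179118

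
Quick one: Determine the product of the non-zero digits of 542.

5×4×2 = 40

40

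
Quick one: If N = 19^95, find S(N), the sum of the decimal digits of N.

568

19^95 = 30310429509584222780856900250378474987891816698326495749294706687455340394943035990422804485156374905111232085580759135899
Sum of its 122 digits: 568.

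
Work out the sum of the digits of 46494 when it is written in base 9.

14

46494 in base 9 is 70700.
Digit sum: 7+0+7+0+0 = 14.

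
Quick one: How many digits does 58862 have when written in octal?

58862 in base 8 is 162756, which has 6 digits.

6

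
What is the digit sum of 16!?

63

16! = 20922789888000
Sum of its 14 digits: 63.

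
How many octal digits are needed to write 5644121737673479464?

5644121737673479464 in base 8 is 471237455041305512450, which has 21 digits.

21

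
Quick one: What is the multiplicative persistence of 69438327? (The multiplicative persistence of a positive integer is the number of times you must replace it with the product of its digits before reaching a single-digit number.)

4

69438327 → 217728 → 1568 → 240 → 0 (4 steps)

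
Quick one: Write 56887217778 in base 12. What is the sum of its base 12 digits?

56887217778 in base 12 is B0374B7756.
Digit sum: 11+0+3+7+4+11+7+7+5+6 = 61.

61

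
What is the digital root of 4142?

4+1+4+2 = 11
1+1 = 2

2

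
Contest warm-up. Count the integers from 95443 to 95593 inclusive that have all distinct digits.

The integers in [95443, 95593] that have all distinct digits: 95460, 95461, 95462, 95463, 95467, 95468, …, 95486, 95487.
18 qualify.

18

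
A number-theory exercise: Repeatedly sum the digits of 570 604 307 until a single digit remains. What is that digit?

5

5+7+0+6+0+4+3+0+7 = 32
3+2 = 5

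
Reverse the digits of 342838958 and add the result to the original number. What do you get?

1202677201

Reverse of 342838958 is 859838243.
342838958 + 859838243 = 1202677201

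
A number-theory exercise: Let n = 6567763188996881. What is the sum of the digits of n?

98

6+5+6+7+7+6+3+1+8+8+9+9+6+8+8+1 = 98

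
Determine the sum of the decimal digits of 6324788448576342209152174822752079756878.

6+3+2+4+7+8+8+4+4+8+5+7+6+3+4+2+2+0+9+1+5+2+1+7+4+8+2+2+7+5+2+0+7+9+7+5+6+8+7+8 = 195

195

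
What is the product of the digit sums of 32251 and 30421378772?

S(32251) = 3+2+2+5+1 = 13.
S(30421378772) = 3+0+4+2+1+3+7+8+7+7+2 = 44.
13 · 44 = 572.

572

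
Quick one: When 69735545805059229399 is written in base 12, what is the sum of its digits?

95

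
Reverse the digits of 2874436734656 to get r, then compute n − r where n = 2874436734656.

Reverse of 2874436734656 is 6564376344782.
2874436734656 − 6564376344782 = -3689939610126

-3689939610126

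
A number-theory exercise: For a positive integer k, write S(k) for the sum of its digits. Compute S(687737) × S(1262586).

S(687737) = 6+8+7+7+3+7 = 38.
S(1262586) = 1+2+6+2+5+8+6 = 30.
38 · 30 = 1140.

1140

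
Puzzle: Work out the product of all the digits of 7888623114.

516096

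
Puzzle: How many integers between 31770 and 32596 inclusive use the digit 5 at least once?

The integers in [31770, 32596] that use the digit 5 at least once: 31775, 31785, 31795, 31805, 31815, 31825, …, 32595, 32596.
233 qualify.

233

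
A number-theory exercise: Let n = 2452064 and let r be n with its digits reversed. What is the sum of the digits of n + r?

Reversal of 2452064 is 4602542; 2452064 + 4602542 = 7054606.
Digit sum of 7054606: 7+0+5+4+6+0+6 = 28.

28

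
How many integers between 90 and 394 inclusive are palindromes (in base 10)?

31

The integers in [90, 394] that are palindromes (in base 10): 99, 101, 111, 121, 131, 141, …, 383, 393.
31 qualify.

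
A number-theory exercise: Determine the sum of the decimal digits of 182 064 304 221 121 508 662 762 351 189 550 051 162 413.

1+8+2+0+6+4+3+0+4+2+2+1+1+2+1+5+0+8+6+6+2+7+6+2+3+5+1+1+8+9+5+5+0+0+5+1+1+6+2+4+1+3 = 139

139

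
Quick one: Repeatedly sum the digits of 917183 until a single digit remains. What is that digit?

2

9+1+7+1+8+3 = 29
2+9 = 11
1+1 = 2
(Equivalently, 917183 mod 9 = 2.)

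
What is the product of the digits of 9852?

9×8×5×2 = 720

720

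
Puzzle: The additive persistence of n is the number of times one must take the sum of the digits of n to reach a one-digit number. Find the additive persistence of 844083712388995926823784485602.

2

844083712388995926823784485602 → 153 → 9 (2 steps)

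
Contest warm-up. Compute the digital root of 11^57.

8

The digital root of n equals n mod 9 (or 9 when 9 | n), so we need 11^57 mod 9.
11^57 ≡ 8 (mod 9), so the digital root is 8.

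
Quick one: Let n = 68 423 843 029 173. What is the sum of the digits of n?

6+8+4+2+3+8+4+3+0+2+9+1+7+3 = 60

60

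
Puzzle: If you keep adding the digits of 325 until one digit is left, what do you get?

3+2+5 = 10
1+0 = 1

1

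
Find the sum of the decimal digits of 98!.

98! = 9426890448883247745626185743057242473809693764078951663494238777294707070023223798882976159207729119823605850588608460429412647567360000000000000000000000
Sum of its 154 digits: 639.

639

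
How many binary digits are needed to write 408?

9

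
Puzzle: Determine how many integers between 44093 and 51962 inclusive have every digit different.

2336

The integers in [44093, 51962] that have every digit different: 45012, 45013, 45016, 45017, 45018, 45019, …, 51960, 51962.
2336 qualify.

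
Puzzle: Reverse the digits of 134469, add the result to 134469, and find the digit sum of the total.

27

Reversal of 134469 is 964431; 134469 + 964431 = 1098900.
Digit sum of 1098900: 1+0+9+8+9+0+0 = 27.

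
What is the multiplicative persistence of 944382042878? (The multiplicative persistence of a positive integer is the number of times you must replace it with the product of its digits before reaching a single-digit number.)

1

944382042878 → 0 (1 step)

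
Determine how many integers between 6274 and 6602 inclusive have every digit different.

186

The integers in [6274, 6602] that have every digit different: 6274, 6275, 6278, 6279, 6280, 6281, …, 6597, 6598.
186 qualify.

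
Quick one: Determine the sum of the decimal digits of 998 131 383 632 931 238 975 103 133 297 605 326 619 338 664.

200

9+9+8+1+3+1+3+8+3+6+3+2+9+3+1+2+3+8+9+7+5+1+0+3+1+3+3+2+9+7+6+0+5+3+2+6+6+1+9+3+3+8+6+6+4 = 200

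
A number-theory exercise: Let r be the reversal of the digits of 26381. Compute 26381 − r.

Reverse of 26381 is 18362.
26381 − 18362 = 8019

8019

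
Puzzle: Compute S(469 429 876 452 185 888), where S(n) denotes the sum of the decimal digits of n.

104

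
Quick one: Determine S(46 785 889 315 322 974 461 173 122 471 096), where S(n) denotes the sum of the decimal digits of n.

4+6+7+8+5+8+8+9+3+1+5+3+2+2+9+7+4+4+6+1+1+7+3+1+2+2+4+7+1+0+9+6 = 145

145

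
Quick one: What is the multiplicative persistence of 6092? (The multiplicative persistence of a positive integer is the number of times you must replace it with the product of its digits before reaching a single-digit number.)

1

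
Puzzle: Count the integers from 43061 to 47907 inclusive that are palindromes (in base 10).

The integers in [43061, 47907] that are palindromes (in base 10): 43134, 43234, 43334, 43434, 43534, 43634, …, 47774, 47874.
48 qualify.

48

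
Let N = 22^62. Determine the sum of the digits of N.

22^62 = 169905020112861671722994881955556185939883284055273330799435849446631273442295414784
Sum of its 84 digits: 394.

394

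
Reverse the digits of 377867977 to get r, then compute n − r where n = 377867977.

Reverse of 377867977 is 779768773.
377867977 − 779768773 = -401900796

-401900796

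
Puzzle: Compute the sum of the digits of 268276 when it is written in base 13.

268276 in base 13 is 95158.
Digit sum: 9+5+1+5+8 = 28.

28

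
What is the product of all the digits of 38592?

2160

3×8×5×9×2 = 2160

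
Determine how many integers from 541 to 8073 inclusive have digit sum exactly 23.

The integers in [541, 8073] that have digit sum exactly 23: 599, 689, 698, 779, 788, 797, …, 7970, 8069.
333 qualify.

333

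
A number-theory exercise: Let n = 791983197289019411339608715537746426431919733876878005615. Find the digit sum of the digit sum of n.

First digit sum: 276.
2+7+6 = 15.

15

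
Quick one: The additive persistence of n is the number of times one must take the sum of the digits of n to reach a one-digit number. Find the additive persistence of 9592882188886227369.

9592882188886227369 → 111 → 3 (2 steps)

2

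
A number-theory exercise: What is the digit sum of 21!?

21! = 51090942171709440000
Sum of its 20 digits: 63.

63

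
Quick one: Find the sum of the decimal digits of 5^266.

5^266 = 843375835458441857947885924101601520616796910589480604006221042008651543277580767380030029635965647125053446674428678085644052631526557294302051150103327614715453819371759891510009765625
Sum of its 186 digits: 781.

781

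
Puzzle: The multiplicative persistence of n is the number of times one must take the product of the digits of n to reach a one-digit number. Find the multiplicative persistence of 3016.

1

3016 → 0 (1 step)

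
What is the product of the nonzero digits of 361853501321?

64800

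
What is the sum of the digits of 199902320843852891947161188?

128

1+9+9+9+0+2+3+2+0+8+4+3+8+5+2+8+9+1+9+4+7+1+6+1+1+8+8 = 128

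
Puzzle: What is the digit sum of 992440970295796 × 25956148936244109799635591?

992440970295796 × 25956148936244109799635591 = 25759945635428297517082114280856279275436
Sum of its 41 digits: 195.

195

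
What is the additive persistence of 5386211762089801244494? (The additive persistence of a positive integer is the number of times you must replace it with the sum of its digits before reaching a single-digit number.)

3

5386211762089801244494 → 94 → 13 → 4 (3 steps)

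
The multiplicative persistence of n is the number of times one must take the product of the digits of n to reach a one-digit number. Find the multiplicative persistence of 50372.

1

50372 → 0 (1 step)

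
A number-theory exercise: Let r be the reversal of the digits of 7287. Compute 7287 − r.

-540

Reverse of 7287 is 7827.
7287 − 7827 = -540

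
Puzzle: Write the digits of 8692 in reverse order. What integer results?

2968

Reversing 8692 gives 2968.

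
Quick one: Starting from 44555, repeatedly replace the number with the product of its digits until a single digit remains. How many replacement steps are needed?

44555 → 2000 → 0 (2 steps)

2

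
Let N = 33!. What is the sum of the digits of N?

144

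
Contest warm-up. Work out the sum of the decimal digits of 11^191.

860

11^191 = 8053837546325018293723550052892654863333998531903301022496056109939220217281695163570369749111319262992031236386914846513207009208375994045749979040709797657350735502666660655934665340981970131701411
Sum of its 199 digits: 860.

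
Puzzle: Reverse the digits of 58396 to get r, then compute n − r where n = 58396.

-10989

Reverse of 58396 is 69385.
58396 − 69385 = -10989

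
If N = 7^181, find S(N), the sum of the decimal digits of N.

700

7^181 = 917794059966337759258980364184622507324708412424933617705921828697250625565663893908235291185789020748340741557880041586410213840913190637861881837556007
Sum of its 153 digits: 700.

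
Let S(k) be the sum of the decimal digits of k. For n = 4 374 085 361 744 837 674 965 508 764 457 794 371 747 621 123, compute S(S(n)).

First digit sum: 221.
2+2+1 = 5.

5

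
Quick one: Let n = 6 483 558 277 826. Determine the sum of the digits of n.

6+4+8+3+5+5+8+2+7+7+8+2+6 = 71

71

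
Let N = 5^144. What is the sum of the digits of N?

5^144 = 44841550858394146269559346665277316200968382140048504696226185084473314645947539247572422027587890625
Sum of its 101 digits: 460.

460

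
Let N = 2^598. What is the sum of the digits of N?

2^598 = 1037378892220248239628101965922790287753111558060609224998914332422663202853227036599926762236775948572049471652825197295598787768852943826971718708528490921765295450850377380921344
Sum of its 181 digits: 853.

853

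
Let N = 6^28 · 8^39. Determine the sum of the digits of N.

6^28 · 8^39 = 1020339038995506215015980045180415552710983864055656087552
Sum of its 58 digits: 234.

234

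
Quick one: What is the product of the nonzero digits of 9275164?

15120

9×2×7×5×1×6×4 = 15120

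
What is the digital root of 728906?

7+2+8+9+0+6 = 32
3+2 = 5

5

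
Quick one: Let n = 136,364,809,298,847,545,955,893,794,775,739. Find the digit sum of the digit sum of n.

First digit sum: 189.
1+8+9 = 18.

18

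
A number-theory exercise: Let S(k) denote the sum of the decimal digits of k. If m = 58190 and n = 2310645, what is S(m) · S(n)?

483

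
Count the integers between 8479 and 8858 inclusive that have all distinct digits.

176

The integers in [8479, 8858] that have all distinct digits: 8479, 8490, 8491, 8492, 8493, 8495, …, 8795, 8796.
176 qualify.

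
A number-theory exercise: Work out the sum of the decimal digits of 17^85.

17^85 = 387398841060856728666481830078934303451511026537231722901062889198807651406663242475428593734254127224657
Sum of its 105 digits: 458.

458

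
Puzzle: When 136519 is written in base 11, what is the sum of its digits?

136519 in base 11 is 93629.
Digit sum: 9+3+6+2+9 = 29.

29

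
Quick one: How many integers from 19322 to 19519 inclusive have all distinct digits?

83

The integers in [19322, 19519] that have all distinct digits: 19324, 19325, 19326, 19327, 19328, 19340, …, 19507, 19508.
83 qualify.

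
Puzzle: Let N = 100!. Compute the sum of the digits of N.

100! = 93326215443944152681699238856266700490715968264381621468592963895217599993229915608941463976156518286253697920827223758251185210916864000000000000000000000000
Sum of its 158 digits: 648.

648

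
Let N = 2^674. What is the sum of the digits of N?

913

2^674 = 78382132970517478991165606422426233672355708521949855379734648809861125861064803929830588940942115354940041435601982738271645192059633193360683542052684438972998018132574030730004068581526319939960438784
Sum of its 203 digits: 913.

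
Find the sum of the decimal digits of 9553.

22

9+5+5+3 = 22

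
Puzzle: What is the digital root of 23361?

6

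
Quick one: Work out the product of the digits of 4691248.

4×6×9×1×2×4×8 = 13824

13824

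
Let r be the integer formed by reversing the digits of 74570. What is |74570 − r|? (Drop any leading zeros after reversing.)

Reverse of 74570 is 7547.
|74570 − 7547| = 67023

67023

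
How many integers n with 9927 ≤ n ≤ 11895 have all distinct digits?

The integers in [9927, 11895] that have all distinct digits: 10234, 10235, 10236, 10237, 10238, 10239, …, 10986, 10987.
336 qualify.

336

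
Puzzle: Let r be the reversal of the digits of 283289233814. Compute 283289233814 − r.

-135043748568

Reverse of 283289233814 is 418332982382.
283289233814 − 418332982382 = -135043748568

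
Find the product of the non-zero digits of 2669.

2×6×6×9 = 648

648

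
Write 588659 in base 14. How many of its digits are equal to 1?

3

588659 in base 14 is 114751.
The digit 1 appears 3 times.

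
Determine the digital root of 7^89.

The digital root of n equals n mod 9 (or 9 when 9 | n), so we need 7^89 mod 9.
7^89 ≡ 4 (mod 9), so the digital root is 4.

4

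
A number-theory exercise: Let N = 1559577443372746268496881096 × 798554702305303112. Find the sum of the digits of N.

184

1559577443372746268496881096 × 798554702305303112 = 1245407901014589118227842083304198752902770752
Sum of its 46 digits: 184.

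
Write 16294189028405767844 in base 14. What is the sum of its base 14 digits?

118

16294189028405767844 in base 14 is 76A5047AC888A5468.
Digit sum: 7+6+10+5+0+4+7+10+12+8+8+8+10+5+4+6+8 = 118.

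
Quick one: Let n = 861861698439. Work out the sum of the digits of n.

69

8+6+1+8+6+1+6+9+8+4+3+9 = 69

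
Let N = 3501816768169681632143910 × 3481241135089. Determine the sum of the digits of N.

186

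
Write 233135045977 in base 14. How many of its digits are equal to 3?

1

233135045977 in base 14 is B3D8A47641.
The digit 3 appears 1 time.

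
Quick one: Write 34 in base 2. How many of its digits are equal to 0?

4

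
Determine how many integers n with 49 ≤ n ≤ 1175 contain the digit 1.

433

The integers in [49, 1175] that contain the digit 1: 51, 61, 71, 81, 91, 100, …, 1174, 1175.
433 qualify.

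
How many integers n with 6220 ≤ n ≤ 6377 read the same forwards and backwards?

2

The integers in [6220, 6377] that read the same forwards and backwards: 6226, 6336.
2 qualify.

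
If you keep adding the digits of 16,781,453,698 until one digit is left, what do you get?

4

1+6+7+8+1+4+5+3+6+9+8 = 58
5+8 = 13
1+3 = 4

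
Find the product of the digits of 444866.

4×4×4×8×6×6 = 18432

18432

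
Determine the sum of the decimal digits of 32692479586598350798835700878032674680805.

210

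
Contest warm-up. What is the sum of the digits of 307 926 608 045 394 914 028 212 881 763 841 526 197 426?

3+0+7+9+2+6+6+0+8+0+4+5+3+9+4+9+1+4+0+2+8+2+1+2+8+8+1+7+6+3+8+4+1+5+2+6+1+9+7+4+2+6 = 183

183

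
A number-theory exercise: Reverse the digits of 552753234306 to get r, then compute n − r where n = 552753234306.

-50679122949

Reverse of 552753234306 is 603432357255.
552753234306 − 603432357255 = -50679122949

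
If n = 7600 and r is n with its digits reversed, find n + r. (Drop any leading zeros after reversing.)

Reverse of 7600 is 67.
7600 + 67 = 7667

7667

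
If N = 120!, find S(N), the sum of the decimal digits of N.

120! = 6689502913449127057588118054090372586752746333138029810295671352301633557244962989366874165271984981308157637893214090552534408589408121859898481114389650005964960521256960000000000000000000000000000
Sum of its 199 digits: 783.

783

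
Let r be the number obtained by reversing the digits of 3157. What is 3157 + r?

Reverse of 3157 is 7513.
3157 + 7513 = 10670

10670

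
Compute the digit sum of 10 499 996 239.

61

1+0+4+9+9+9+9+6+2+3+9 = 61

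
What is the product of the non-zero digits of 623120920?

1296

6×2×3×1×2×9×2 = 1296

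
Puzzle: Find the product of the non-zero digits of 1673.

1×6×7×3 = 126

126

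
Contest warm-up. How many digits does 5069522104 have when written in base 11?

10

5069522104 in base 11 is 2171681A99, which has 10 digits.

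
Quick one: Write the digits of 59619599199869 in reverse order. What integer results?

96899199591695

Reversing 59619599199869 gives 96899199591695.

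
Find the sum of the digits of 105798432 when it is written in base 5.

105798432 in base 5 is 204041022212.
Digit sum: 2+0+4+0+4+1+0+2+2+2+1+2 = 20.

20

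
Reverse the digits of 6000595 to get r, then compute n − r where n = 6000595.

50589

Reverse of 6000595 is 5950006.
6000595 − 5950006 = 50589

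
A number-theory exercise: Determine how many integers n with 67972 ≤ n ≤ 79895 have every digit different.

3702

The integers in [67972, 79895] that have every digit different: 67980, 67981, 67982, 67983, 67984, 67985, …, 79864, 79865.
3702 qualify.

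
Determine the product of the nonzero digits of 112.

2

1×1×2 = 2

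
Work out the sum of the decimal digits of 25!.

25! = 15511210043330985984000000
Sum of its 26 digits: 72.

72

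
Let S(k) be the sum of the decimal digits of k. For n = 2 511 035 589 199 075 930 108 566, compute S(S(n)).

First digit sum: 108.
1+0+8 = 9.

9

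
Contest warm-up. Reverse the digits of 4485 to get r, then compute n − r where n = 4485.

Reverse of 4485 is 5844.
4485 − 5844 = -1359

-1359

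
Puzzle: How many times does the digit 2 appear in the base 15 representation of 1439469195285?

3

1439469195285 in base 15 is 2769D2462E0.
The digit 2 appears 3 times.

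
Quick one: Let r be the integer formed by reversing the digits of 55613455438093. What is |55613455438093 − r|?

Reverse of 55613455438093 is 39083455431655.
|55613455438093 − 39083455431655| = 16530000006438

16530000006438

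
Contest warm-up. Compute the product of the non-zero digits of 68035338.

6×8×3×5×3×3×8 = 51840

51840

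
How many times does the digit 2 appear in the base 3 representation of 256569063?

256569063 in base 3 is 122212210001120220.
The digit 2 appears 8 times.

8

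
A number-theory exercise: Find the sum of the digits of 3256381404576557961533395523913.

138

3+2+5+6+3+8+1+4+0+4+5+7+6+5+5+7+9+6+1+5+3+3+3+9+5+5+2+3+9+1+3 = 138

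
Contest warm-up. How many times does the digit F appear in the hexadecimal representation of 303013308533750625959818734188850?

2

303013308533750625959818734188850 in base 16 is EF090CE2A27A4B893AFA569B932.
The digit F appears 2 times.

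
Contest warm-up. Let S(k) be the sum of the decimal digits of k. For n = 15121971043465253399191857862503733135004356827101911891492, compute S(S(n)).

First digit sum: 238.
2+3+8 = 13.

13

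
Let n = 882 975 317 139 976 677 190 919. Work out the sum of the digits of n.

134

8+8+2+9+7+5+3+1+7+1+3+9+9+7+6+6+7+7+1+9+0+9+1+9 = 134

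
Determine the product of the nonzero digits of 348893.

3×4×8×8×9×3 = 20736

20736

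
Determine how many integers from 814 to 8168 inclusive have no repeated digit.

3758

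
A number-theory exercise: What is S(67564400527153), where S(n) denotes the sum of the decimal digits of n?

6+7+5+6+4+4+0+0+5+2+7+1+5+3 = 55

55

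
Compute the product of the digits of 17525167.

1×7×5×2×5×1×6×7 = 14700

14700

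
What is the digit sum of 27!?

108

27! = 10888869450418352160768000000
Sum of its 29 digits: 108.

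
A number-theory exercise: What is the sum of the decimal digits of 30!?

117

30! = 265252859812191058636308480000000
Sum of its 33 digits: 117.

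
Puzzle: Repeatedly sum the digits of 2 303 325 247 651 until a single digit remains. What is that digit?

2+3+0+3+3+2+5+2+4+7+6+5+1 = 43
4+3 = 7
(Equivalently, 2 303 325 247 651 mod 9 = 7.)

7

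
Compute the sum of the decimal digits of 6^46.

6^46 = 623673825204293256669089197883129856
Sum of its 36 digits: 180.

180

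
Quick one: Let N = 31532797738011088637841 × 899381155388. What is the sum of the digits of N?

31532797738011088637841 × 899381155388 = 28360004062228525824257117677837308
Sum of its 35 digits: 141.

141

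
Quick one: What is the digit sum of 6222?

12

6+2+2+2 = 12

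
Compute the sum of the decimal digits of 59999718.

5+9+9+9+9+7+1+8 = 57

57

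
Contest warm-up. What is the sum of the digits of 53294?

5+3+2+9+4 = 23

23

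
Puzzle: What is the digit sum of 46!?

216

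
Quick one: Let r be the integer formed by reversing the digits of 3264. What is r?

Reversing 3264 gives 4623.

4623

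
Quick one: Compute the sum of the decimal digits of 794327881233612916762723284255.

135

7+9+4+3+2+7+8+8+1+2+3+3+6+1+2+9+1+6+7+6+2+7+2+3+2+8+4+2+5+5 = 135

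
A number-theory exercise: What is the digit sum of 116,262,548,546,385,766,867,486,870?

139

1+1+6+2+6+2+5+4+8+5+4+6+3+8+5+7+6+6+8+6+7+4+8+6+8+7+0 = 139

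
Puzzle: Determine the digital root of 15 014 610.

9

1+5+0+1+4+6+1+0 = 18
1+8 = 9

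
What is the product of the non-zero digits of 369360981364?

15116544

3×6×9×3×6×9×8×1×3×6×4 = 15116544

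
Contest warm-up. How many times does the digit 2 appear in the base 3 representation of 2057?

3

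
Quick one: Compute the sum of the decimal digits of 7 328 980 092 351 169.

73

7+3+2+8+9+8+0+0+9+2+3+5+1+1+6+9 = 73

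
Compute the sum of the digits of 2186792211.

39

2+1+8+6+7+9+2+2+1+1 = 39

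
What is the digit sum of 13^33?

181

13^33 = 5756130429098929077956071497934208653
Sum of its 37 digits: 181.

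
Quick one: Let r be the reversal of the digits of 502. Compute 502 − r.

Reverse of 502 is 205.
502 − 205 = 297

297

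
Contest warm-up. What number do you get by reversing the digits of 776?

Reversing 776 gives 677.

677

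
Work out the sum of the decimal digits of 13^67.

13^67 = 430729487718382078107459493650574535887414006169042385334331347561420967317
Sum of its 75 digits: 328.

328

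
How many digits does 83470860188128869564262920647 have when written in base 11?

83470860188128869564262920647 in base 11 is 6404479AA2133114979114076752, which has 28 digits.

28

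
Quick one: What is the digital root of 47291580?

9

4+7+2+9+1+5+8+0 = 36
3+6 = 9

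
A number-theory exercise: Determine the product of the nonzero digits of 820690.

864

8×2×6×9 = 864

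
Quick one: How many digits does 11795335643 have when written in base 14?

9

11795335643 in base 14 is 7DC7839C7, which has 9 digits.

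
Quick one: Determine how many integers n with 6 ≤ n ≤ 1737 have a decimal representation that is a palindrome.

110

The integers in [6, 1737] that have a decimal representation that is a palindrome: 6, 7, 8, 9, 11, 22, …, 1551, 1661.
110 qualify.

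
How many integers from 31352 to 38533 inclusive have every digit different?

The integers in [31352, 38533] that have every digit different: 31402, 31405, 31406, 31407, 31408, 31409, …, 38527, 38529.
2118 qualify.

2118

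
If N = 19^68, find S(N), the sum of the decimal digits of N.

19^68 = 902079606596111390074904829592133306678985676093985838176871085024218578910930387981841
Sum of its 87 digits: 415.

415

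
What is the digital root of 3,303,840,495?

3+3+0+3+8+4+0+4+9+5 = 39
3+9 = 12
1+2 = 3

3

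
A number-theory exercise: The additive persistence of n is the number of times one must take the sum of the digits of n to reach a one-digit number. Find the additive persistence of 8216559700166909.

8216559700166909 → 74 → 11 → 2 (3 steps)

3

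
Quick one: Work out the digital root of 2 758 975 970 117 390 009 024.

5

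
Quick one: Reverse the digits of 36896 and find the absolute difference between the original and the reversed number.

Reverse of 36896 is 69863.
|36896 − 69863| = 32967

32967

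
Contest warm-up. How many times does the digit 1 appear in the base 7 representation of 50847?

50847 in base 7 is 301146.
The digit 1 appears 2 times.

2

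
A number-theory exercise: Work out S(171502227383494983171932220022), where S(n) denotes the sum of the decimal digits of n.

1+7+1+5+0+2+2+2+7+3+8+3+4+9+4+9+8+3+1+7+1+9+3+2+2+2+0+0+2+2 = 109

109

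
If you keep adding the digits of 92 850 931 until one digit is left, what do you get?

9+2+8+5+0+9+3+1 = 37
3+7 = 10
1+0 = 1

1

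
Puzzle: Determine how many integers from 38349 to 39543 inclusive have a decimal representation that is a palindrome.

12

The integers in [38349, 39543] that have a decimal representation that is a palindrome: 38383, 38483, 38583, 38683, 38783, 38883, …, 39393, 39493.
12 qualify.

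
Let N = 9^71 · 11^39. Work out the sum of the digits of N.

513

9^71 · 11^39 = 2320239902659940317721722950244496319280701676523597858004072626648279339381711618278512855878845157985896619
Sum of its 109 digits: 513.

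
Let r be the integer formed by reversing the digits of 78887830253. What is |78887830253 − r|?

Reverse of 78887830253 is 35203878887.
|78887830253 − 35203878887| = 43683951366

43683951366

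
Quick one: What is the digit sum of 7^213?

7^213 = 1013637159083507850038921284911007518863801117175739010700530821703187155033523206896465411391953246830596470237870998398260299089794677303343871925293187144429959161982782729850407
Sum of its 181 digits: 793.

793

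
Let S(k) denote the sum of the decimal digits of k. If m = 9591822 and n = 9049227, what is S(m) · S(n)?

S(9591822) = 9+5+9+1+8+2+2 = 36.
S(9049227) = 9+0+4+9+2+2+7 = 33.
36 · 33 = 1188.

1188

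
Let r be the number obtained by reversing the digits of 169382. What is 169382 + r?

Reverse of 169382 is 283961.
169382 + 283961 = 453343

453343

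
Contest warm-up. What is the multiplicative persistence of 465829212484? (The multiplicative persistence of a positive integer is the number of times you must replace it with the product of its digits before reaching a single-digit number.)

465829212484 → 8847360 → 0 (2 steps)

2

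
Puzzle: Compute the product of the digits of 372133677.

111132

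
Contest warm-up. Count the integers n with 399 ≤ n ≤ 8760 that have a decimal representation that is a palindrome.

The integers in [399, 8760] that have a decimal representation that is a palindrome: 404, 414, 424, 434, 444, 454, …, 8558, 8668.
137 qualify.

137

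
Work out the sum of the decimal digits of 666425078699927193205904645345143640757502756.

6+6+6+4+2+5+0+7+8+6+9+9+9+2+7+1+9+3+2+0+5+9+0+4+6+4+5+3+4+5+1+4+3+6+4+0+7+5+7+5+0+2+7+5+6 = 208

208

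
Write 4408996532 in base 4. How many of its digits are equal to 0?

4408996532 in base 4 is 10012302333022310.
The digit 0 appears 5 times.

5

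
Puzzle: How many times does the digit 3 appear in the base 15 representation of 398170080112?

1

398170080112 in base 15 is A555E30077.
The digit 3 appears 1 time.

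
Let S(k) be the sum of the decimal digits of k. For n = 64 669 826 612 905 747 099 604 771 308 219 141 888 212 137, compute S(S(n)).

First digit sum: 200.
2+0+0 = 2.

2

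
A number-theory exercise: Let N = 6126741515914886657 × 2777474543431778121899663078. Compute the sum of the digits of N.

217

6126741515914886657 × 2777474543431778121899663078 = 17016868594640219989654297238005804412857750246
Sum of its 47 digits: 217.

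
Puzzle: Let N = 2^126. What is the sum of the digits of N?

172

2^126 = 85070591730234615865843651857942052864
Sum of its 38 digits: 172.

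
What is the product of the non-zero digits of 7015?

7×1×5 = 35

35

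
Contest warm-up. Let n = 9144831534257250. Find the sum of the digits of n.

63

9+1+4+4+8+3+1+5+3+4+2+5+7+2+5+0 = 63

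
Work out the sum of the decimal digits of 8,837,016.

33

8+8+3+7+0+1+6 = 33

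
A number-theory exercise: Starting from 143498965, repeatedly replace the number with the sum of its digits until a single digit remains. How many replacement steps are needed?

3

143498965 → 49 → 13 → 4 (3 steps)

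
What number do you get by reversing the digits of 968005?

500869

Reversing 968005 gives 500869.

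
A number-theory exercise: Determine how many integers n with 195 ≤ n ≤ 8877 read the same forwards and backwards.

158

The integers in [195, 8877] that read the same forwards and backwards: 202, 212, 222, 232, 242, 252, …, 8668, 8778.
158 qualify.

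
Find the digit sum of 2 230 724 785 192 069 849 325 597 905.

133

2+2+3+0+7+2+4+7+8+5+1+9+2+0+6+9+8+4+9+3+2+5+5+9+7+9+0+5 = 133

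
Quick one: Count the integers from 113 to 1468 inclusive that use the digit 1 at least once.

The integers in [113, 1468] that use the digit 1 at least once: 113, 114, 115, 116, 117, 118, …, 1467, 1468.
708 qualify.

708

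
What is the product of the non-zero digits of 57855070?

49000

5×7×8×5×5×7 = 49000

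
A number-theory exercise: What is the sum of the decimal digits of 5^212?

5^212 = 15192908393215677995957187631299131446753545333791911946047647985326413169031697854452990290834261760148844212781060747374795028008520603179931640625
Sum of its 149 digits: 673.

673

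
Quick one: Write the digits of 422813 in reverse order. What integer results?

318224

Reversing 422813 gives 318224.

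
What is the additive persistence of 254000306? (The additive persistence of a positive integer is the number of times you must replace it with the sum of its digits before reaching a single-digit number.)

254000306 → 20 → 2 (2 steps)

2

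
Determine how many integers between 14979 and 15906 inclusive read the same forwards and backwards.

9

The integers in [14979, 15906] that read the same forwards and backwards: 15051, 15151, 15251, 15351, 15451, 15551, 15651, 15751, 15851.
9 qualify.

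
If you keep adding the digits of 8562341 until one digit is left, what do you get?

2

8+5+6+2+3+4+1 = 29
2+9 = 11
1+1 = 2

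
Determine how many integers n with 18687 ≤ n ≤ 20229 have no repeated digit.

The integers in [18687, 20229] that have no repeated digit: 18690, 18692, 18693, 18694, 18695, 18697, …, 20197, 20198.
468 qualify.

468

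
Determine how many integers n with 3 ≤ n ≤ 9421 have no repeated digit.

The integers in [3, 9421] that have no repeated digit: 3, 4, 5, 6, 7, 8, …, 9420, 9421.
5008 qualify.

5008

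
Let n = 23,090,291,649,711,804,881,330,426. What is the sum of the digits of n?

2+3+0+9+0+2+9+1+6+4+9+7+1+1+8+0+4+8+8+1+3+3+0+4+2+6 = 101

101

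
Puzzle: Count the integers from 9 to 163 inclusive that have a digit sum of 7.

14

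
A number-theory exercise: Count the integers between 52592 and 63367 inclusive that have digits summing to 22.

The integers in [52592, 63367] that have digits summing to 22: 52609, 52618, 52627, 52636, 52645, 52654, …, 63355, 63364.
733 qualify.

733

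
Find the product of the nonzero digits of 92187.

9×2×1×8×7 = 1008

1008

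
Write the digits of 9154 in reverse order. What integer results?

4519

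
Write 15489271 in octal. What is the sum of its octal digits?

15489271 in base 8 is 73054367.
Digit sum: 7+3+0+5+4+3+6+7 = 35.

35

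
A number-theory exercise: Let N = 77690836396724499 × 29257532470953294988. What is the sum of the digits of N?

144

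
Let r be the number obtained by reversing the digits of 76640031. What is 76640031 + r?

89644698

Reverse of 76640031 is 13004667.
76640031 + 13004667 = 89644698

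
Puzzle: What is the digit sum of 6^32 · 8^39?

261

6^32 · 8^39 = 1322359394538176054660710138553818556313435087816130289467392
Sum of its 61 digits: 261.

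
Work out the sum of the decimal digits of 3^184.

3^184 = 6170365191715177779482467945369860501784408913594010934644126825341528124785676079587681
Sum of its 88 digits: 414.

414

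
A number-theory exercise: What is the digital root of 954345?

9+5+4+3+4+5 = 30
3+0 = 3

3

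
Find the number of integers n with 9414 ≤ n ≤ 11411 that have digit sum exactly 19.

95

The integers in [9414, 11411] that have digit sum exactly 19: 9415, 9424, 9433, 9442, 9451, 9460, …, 11386, 11395.
95 qualify.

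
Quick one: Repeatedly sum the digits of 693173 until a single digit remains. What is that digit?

6+9+3+1+7+3 = 29
2+9 = 11
1+1 = 2

2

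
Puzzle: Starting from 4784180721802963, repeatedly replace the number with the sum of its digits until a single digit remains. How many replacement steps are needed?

4784180721802963 → 70 → 7 (2 steps)

2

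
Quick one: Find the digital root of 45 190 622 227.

4+5+1+9+0+6+2+2+2+2+7 = 40
4+0 = 4

4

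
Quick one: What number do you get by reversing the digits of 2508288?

8828052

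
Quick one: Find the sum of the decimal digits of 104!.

104! = 10299016745145627623848583864765044283053772454999072182325491776887871732475287174542709871683888003235965704141638377695179741979175588724736000000000000000000000000
Sum of its 167 digits: 702.

702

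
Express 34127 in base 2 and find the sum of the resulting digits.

8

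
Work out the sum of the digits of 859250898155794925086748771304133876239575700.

222

8+5+9+2+5+0+8+9+8+1+5+5+7+9+4+9+2+5+0+8+6+7+4+8+7+7+1+3+0+4+1+3+3+8+7+6+2+3+9+5+7+5+7+0+0 = 222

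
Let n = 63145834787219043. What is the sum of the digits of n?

75

6+3+1+4+5+8+3+4+7+8+7+2+1+9+0+4+3 = 75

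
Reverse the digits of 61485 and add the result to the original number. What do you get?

Reverse of 61485 is 58416.
61485 + 58416 = 119901

119901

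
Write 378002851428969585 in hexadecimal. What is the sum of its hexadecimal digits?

378002851428969585 in base 16 is 53EEF9733822C71.
Digit sum: 5+3+14+14+15+9+7+3+3+8+2+2+12+7+1 = 105.

105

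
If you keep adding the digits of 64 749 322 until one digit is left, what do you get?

1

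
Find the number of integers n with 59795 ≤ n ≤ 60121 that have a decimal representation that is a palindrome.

The integers in [59795, 60121] that have a decimal representation that is a palindrome: 59795, 59895, 59995, 60006, 60106.
5 qualify.

5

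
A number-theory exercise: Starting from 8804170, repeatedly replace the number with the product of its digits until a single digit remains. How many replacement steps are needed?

8804170 → 0 (1 step)

1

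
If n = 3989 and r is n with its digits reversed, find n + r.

Reverse of 3989 is 9893.
3989 + 9893 = 13882

13882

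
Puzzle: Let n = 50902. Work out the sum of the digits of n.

5+0+9+0+2 = 16

16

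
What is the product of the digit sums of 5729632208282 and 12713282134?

1904

S(5729632208282) = 5+7+2+9+6+3+2+2+0+8+2+8+2 = 56.
S(12713282134) = 1+2+7+1+3+2+8+2+1+3+4 = 34.
56 · 34 = 1904.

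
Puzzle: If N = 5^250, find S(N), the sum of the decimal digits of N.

5^250 = 5527147875260444560247265192192255725514240233239220086415170220907898754023953317101764802222264464998750268125535784702076863325972445883937922417317167855799198150634765625
Sum of its 175 digits: 760.

760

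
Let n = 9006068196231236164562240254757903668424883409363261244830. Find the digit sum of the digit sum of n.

13

First digit sum: 238.
2+3+8 = 13.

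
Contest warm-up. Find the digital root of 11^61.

2

The digital root of n equals n mod 9 (or 9 when 9 | n), so we need 11^61 mod 9.
11^61 ≡ 2 (mod 9), so the digital root is 2.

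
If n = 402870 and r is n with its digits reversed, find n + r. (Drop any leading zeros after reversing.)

Reverse of 402870 is 78204.
402870 + 78204 = 481074

481074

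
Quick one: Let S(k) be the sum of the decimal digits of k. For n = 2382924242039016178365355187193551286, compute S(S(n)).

12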